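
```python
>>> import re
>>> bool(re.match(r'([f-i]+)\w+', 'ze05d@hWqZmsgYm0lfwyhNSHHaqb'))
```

False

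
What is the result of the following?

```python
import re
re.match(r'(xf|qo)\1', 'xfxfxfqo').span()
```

After group 1 captures some text, `\1` only succeeds where that same text appears again.
`re.match` only tries the pattern at the start of the string.
The match spans [0:4] → 'xfxf'.
Captured: group 1 = 'xf'.

(0, 4)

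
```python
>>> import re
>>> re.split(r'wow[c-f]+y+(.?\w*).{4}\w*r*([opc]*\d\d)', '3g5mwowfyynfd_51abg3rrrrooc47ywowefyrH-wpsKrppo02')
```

Pattern: the literal 'wow', then one or more of a character in [c-f], then one or more of a literal 'y'; then optionally any character, then zero or more of a word character (captured); then exactly 4 of any character, then zero or more of a word character, then zero or more of a literal 'r'; then zero or more of one of [opc], then a digit, then a digit (captured).
Because the pattern has a capturing group, `split` also inserts each captured text between the pieces.

['3g5m', 'nfd_51abg3rrrrooc47ywowefyrH', '02', '']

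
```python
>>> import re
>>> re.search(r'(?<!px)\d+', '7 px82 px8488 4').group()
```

'7'

The negative lookahead/lookbehind blocks any match where the forbidden context is present.
`re.search` tries every starting position until one works.
The match spans [0:1] → '7'.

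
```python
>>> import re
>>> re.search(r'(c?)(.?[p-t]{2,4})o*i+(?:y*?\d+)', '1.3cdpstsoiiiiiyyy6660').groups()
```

The pattern matches optionally a literal 'c' (captured); then optionally any character, then 2 to 4 of a character in [p-t] (captured); then zero or more of a literal 'o', then one or more of a literal 'i'; then zero or more of the literal 'y' (lazy), then one or more of a digit (non-capturing group).
`search` walks the string left to right and returns the first match it finds.
The match spans [3:22] → 'cdpstsoiiiiiyyy6660'.
Captured: group 1 = 'c', group 2 = 'dpsts'.

('c', 'dpsts')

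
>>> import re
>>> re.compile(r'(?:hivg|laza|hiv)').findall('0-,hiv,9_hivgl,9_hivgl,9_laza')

['hiv', 'hivg', 'hivg', 'laza']

Alternation isn't longest-match — the leftmost alternative that fits at this position is chosen.
Since nothing is captured, `findall` lists the 4 matched substrings directly.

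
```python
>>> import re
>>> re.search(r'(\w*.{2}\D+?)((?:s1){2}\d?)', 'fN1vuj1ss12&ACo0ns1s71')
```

None

This matches zero or more of a word character, then exactly 2 of any character, then one or more of a non-digit (lazy) (captured); then the literal 's1' repeated 2 times, then optionally a digit (captured).
`re.search` tries every starting position until one works.
Here the pattern never matches, so the call returns None.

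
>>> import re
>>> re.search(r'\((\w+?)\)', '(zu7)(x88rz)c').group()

'(zu7)'

Unlike `match`, `search` isn't anchored — it looks for the pattern anywhere in the string.
The match spans [0:5] → '(zu7)'.
Captured: group 1 = 'zu7'.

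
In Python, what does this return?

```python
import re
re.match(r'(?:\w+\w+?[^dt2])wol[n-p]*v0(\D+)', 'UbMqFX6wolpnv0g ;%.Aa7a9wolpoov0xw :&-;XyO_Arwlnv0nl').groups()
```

('g ;%.Aa',)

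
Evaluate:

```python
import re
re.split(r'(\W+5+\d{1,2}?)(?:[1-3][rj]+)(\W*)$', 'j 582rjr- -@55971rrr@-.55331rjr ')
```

The pattern matches one or more of a non-word character, then one or more of a literal '5', then 1 to 2 of a digit (lazy) (captured); then a character in [1-3], then one or more of one of [rj] (non-capturing group); then zero or more of a non-word character (captured); then anchored at the end.
Matches to split on: at [20:32] → '@-.55331rjr '.
`re.split` interleaves the captured-group text with the surrounding fragments.

['j 582rjr- -@55971rrr', '@-.5533', ' ', '']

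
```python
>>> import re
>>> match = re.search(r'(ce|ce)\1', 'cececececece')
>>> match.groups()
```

The match spans [0:4] → 'cece'.
Captured: group 1 = 'ce'.

('ce',)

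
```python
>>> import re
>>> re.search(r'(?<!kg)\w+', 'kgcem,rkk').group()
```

'kgcem'

A negative assertion filters positions out without eating any characters.
`re.search` scans for the first position where the pattern succeeds.
The match spans [0:5] → 'kgcem'.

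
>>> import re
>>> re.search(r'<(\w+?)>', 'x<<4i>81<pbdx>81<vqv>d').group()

'<4i>'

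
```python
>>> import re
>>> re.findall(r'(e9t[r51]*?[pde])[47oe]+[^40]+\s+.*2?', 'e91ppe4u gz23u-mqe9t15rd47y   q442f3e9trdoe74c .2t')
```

['e9t15rd']

The pattern matches the literal 'e9t', then zero or more of one of [r51] (lazy), then one of [pde] (captured); then one or more of one of [47oe], then one or more of any character except [40], then one or more of whitespace; then zero or more of any character, then optionally a literal '2'.
Walking the string: at [17:50] match 'e9t15rd47y   q442f3e9trdoe74c .2t', group 1 = 'e9t15rd'.
With a single group, `findall` returns only what that group captured — 1 item.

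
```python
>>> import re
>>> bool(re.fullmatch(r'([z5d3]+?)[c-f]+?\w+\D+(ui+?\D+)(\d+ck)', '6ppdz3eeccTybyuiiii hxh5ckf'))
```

False

Pattern: one or more of one of [z5d3] (lazy) (captured); then one or more of a character in [c-f] (lazy), then one or more of a word character, then one or more of a non-digit; then the literal 'u', then one or more of the literal 'i' (lazy), then one or more of a non-digit (captured); then one or more of a digit, then the literal 'ck' (captured).
`fullmatch` succeeds only if the pattern covers the string from start to end.
Here there's no way to consume every character, so the call returns None, and `bool(None)` is False.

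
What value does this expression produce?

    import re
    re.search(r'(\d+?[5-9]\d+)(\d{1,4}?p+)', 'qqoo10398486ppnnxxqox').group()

The pattern matches one or more of a digit (lazy), then a character in [5-9], then one or more of a digit (captured); then 1 to 4 of a digit (lazy), then one or more of the literal 'p' (captured).
`re.search` tries every starting position until one works.
The match spans [4:14] → '10398486pp'.
Captured: group 1 = '1039848', group 2 = '6pp'.

'10398486pp'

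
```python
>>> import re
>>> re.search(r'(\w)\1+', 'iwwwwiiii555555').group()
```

A backreference is literal: `\1` must see the identical characters the first group matched.
The match spans [1:5] → 'wwww'.

'wwww'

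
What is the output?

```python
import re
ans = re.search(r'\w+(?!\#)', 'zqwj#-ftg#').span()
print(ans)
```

Because the assertion is negative and zero-width, positions next to the forbidden text are skipped.
`re.search` tries every starting position until one works.
The match spans [0:3] → 'zqw'.

(0, 3)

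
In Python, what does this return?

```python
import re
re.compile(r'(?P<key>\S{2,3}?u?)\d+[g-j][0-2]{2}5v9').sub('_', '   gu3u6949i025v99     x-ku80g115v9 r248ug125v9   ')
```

'   _9     _ r248ug125v9   '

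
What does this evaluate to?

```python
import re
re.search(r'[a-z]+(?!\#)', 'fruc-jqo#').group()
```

'fruc'

The negative lookaround is zero-width — it rules out positions where the adjacent text would match, without consuming anything.
The match spans [0:4] → 'fruc'.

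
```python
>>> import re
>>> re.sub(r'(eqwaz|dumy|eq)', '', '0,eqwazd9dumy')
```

'0,d9'

Alternation isn't longest-match — the leftmost alternative that fits at this position is chosen.
Matches: at [2:7] → 'eqwaz'; at [9:13] → 'dumy'.
Every occurrence is swapped for ''.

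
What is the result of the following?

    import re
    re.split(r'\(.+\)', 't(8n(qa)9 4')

Matches to split on: at [1:8] → '(8n(qa)'.
The string is cut at each match, leaving 2 pieces.

['t', '9 4']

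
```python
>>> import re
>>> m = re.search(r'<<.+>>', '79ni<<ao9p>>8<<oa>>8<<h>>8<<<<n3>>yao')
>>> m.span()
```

(4, 34)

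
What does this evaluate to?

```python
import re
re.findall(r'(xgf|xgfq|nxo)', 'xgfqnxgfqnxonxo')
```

['xgf', 'xgf', 'nxo', 'nxo']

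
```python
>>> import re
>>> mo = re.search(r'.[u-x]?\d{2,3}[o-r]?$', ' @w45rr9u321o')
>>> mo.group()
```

'9u321o'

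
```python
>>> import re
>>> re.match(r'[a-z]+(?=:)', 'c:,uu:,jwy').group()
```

'c'

Lookahead/lookbehind check context without consuming it, so the matched span excludes the asserted characters.
`re.match` won't scan ahead — the pattern has to work from the very first character.
The match spans [0:1] → 'c'.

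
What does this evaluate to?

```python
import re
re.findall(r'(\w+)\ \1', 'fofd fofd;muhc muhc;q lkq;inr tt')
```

['fofd', 'muhc']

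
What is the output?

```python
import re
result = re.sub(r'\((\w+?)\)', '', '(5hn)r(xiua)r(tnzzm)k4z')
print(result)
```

`sub` substitutes '' at each match site.

rrk4z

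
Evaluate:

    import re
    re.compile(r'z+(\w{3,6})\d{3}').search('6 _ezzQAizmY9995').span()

The pattern matches one or more of a literal 'z'; then 3 to 6 of a word character (captured); then exactly 3 of a digit.
The match spans [4:15] → 'zzQAizmY999'.

(4, 15)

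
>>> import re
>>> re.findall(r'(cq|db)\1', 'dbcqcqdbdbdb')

After group 1 captures some text, `\1` only succeeds where that same text appears again.
Walking the string: at [2:6] match 'cqcq', group 1 = 'cq'; at [6:10] match 'dbdb', group 1 = 'db'.
With a single group, `findall` returns only what that group captured — 2 items.

['cq', 'db']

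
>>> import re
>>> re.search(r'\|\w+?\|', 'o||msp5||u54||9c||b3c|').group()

'|msp5|'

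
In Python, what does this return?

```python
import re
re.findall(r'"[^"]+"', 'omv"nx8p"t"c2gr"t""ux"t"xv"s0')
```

['"nx8p"', '"c2gr"', '"ux"', '"xv"']

`findall` yields the raw match text (4 of them) because the pattern has no groups.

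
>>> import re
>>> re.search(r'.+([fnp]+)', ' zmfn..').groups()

('n',)

The pattern matches one or more of any character; then one or more of one of [fnp] (captured).
`re.search` tries every starting position until one works.
The match spans [0:5] → ' zmfn'.
Captured: group 1 = 'n'.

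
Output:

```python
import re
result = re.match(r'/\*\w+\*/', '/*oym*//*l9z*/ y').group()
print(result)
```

`re.match` only tries the pattern at the start of the string.
The match spans [0:7] → '/*oym*/'.

/*oym*/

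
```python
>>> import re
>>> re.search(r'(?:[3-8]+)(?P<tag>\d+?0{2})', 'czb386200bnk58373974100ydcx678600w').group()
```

The match spans [3:9] → '386200'.

'386200'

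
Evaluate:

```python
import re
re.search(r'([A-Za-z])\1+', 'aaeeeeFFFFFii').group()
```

A backreference is literal: `\1` must see the identical characters the first group matched.
`re.search` tries every starting position until one works.
The match spans [0:2] → 'aa'.
Captured: group 1 = 'a'.

'aa'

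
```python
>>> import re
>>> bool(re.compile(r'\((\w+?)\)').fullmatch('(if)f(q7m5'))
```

`re.fullmatch` is like wrapping the pattern in `^…$` (in single-line mode).
Here the string isn't matched end-to-end, so the call returns None, and `bool(None)` is False.

False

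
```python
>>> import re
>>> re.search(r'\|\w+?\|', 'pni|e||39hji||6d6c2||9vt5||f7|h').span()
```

(3, 6)

`re.search` scans for the first position where the pattern succeeds.
The match spans [3:6] → '|e|'.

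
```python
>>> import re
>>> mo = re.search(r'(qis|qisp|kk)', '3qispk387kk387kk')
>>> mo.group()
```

'qis'

Alternation tries branches left to right and keeps the first one that lets the overall match succeed at that position.
Unlike `match`, `search` isn't anchored — it looks for the pattern anywhere in the string.
The match spans [1:4] → 'qis'.
Captured: group 1 = 'qis'.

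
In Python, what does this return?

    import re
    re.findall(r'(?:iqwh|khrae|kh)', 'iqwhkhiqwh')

['iqwh', 'kh', 'iqwh']

Matches: at [0:4] → 'iqwh'; at [4:6] → 'kh'; at [6:10] → 'iqwh'.
`findall` yields the raw match text (3 of them) because the pattern has no groups.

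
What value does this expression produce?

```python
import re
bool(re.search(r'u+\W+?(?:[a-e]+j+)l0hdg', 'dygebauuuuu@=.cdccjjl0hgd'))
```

False

This matches one or more of the literal 'u', then one or more of a non-word character (lazy); then one or more of a character in [a-e], then one or more of the literal 'j' (non-capturing group); then the literal 'l0', then the literal 'hdg'.
Unlike `match`, `search` isn't anchored — it looks for the pattern anywhere in the string.
Here nothing in the string fits, so the call returns None, and `bool(None)` is False.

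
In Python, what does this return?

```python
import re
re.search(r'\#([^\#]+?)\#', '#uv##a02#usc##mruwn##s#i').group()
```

'#uv#'

`re.search` tries every starting position until one works.
The match spans [0:4] → '#uv#'.
Captured: group 1 = 'uv'.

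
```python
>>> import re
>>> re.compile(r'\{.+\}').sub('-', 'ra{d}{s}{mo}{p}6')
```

Matches: at [2:15] → '{d}{s}{mo}{p}'.
Every occurrence is swapped for '-'.

'ra-6'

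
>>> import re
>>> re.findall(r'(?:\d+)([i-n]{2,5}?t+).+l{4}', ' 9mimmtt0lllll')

['mimmtt']

Because there's exactly one group, `findall` drops the full match and keeps group 1 from the one hit.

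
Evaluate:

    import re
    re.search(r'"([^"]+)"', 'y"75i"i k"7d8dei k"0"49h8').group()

'"75i"'

`re.search` tries every starting position until one works.
The match spans [1:6] → '"75i"'.
Captured: group 1 = '75i'.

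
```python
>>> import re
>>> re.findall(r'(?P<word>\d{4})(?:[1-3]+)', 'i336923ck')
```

Pattern: exactly 4 of a digit (captured as 'word'); then one or more of a character in [1-3] (non-capturing group).
Scanning left to right: at [1:7] match '336923', group 1 = '3369'.
`findall` collects group 1 from the one match (1 total).

['3369']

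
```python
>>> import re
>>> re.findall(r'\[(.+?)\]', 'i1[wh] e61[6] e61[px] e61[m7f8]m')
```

['wh', '6', 'px', 'm7f8']

Matches: at [2:6] match '[wh]', group 1 = 'wh'; at [10:13] match '[6]', group 1 = '6'; at [17:21] match '[px]', group 1 = 'px'; at [25:31] match '[m7f8]', group 1 = 'm7f8'.
With a single group, `findall` returns only what that group captured — 4 items.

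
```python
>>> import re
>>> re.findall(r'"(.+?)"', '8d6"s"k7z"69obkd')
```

['s']

With the lazy modifier that quantifier settles for the fewest repetitions that let the rest of the pattern succeed (the atoms after it are unaffected and can still be greedy).
Matches: at [3:6] match '"s"', group 1 = 's'.
Because there's exactly one group, `findall` drops the full match and keeps group 1 from the one hit.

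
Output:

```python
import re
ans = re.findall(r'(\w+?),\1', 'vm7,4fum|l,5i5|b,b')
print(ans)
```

['b']

After group 1 captures some text, `\1` only succeeds where that same text appears again.
One capturing group, so `findall` returns just the captured substring from the one match — 1 in all.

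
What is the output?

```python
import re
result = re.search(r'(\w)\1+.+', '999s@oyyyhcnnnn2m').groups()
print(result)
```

('9',)

A backreference is literal: `\1` must see the identical characters the first group matched.
`re.search` tries every starting position until one works.
The match spans [0:17] → '999s@oyyyhcnnnn2m'.
Captured: group 1 = '9'.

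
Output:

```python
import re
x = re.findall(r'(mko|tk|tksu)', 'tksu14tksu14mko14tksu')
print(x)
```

['tk', 'tk', 'mko', 'tk']

Branches in `(...|...)` are attempted left-to-right; the first branch that allows the whole pattern to succeed is taken.
One capturing group, so `findall` returns just the captured substring from each match — 4 in all.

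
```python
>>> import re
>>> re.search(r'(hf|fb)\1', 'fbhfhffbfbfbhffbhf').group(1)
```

The match spans [2:6] → 'hfhf'.
Captured: group 1 = 'hf'.

'hf'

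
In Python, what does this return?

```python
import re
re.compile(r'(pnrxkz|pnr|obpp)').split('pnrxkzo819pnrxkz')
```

['', 'pnrxkz', 'o819', 'pnrxkz', '']

The regex engine tests alternatives in the order written; an earlier branch that matches wins even if a later one would match more.
With a capturing group present, the delimiter's captured portion is kept in the result list.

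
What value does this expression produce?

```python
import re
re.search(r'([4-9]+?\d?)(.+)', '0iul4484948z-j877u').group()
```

The match spans [4:18] → '4484948z-j877u'.

'4484948z-j877u'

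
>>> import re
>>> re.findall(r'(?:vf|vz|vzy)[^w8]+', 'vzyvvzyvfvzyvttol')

['vzyvvzyvfvzyvttol']

Scanning left to right: at [0:17] → 'vzyvvzyvfvzyvttol'.
Since nothing is captured, `findall` lists the 1 matched substring directly.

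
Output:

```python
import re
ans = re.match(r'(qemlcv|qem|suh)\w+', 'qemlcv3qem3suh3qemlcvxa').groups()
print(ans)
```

('qemlcv',)

The match spans [0:23] → 'qemlcv3qem3suh3qemlcvxa'.
Captured: group 1 = 'qemlcv'.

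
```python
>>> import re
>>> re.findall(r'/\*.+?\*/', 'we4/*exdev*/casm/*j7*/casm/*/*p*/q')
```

['/*exdev*/', '/*j7*/', '/*/*p*/']

Lazy quantifiers expand one character at a time until the remainder of the pattern can match.
Scanning left to right: at [3:12] → '/*exdev*/'; at [16:22] → '/*j7*/'; at [26:33] → '/*/*p*/'.
With no groups in the pattern, `findall` gives back each whole match — 3 here.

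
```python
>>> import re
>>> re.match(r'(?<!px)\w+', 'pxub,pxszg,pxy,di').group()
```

'pxub'

Because the assertion is negative and zero-width, positions next to the forbidden text are skipped.
`re.match` only tries the pattern at the start of the string.
The match spans [0:4] → 'pxub'.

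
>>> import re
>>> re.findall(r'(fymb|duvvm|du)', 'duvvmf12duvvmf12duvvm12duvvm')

['duvvm', 'duvvm', 'duvvm', 'duvvm']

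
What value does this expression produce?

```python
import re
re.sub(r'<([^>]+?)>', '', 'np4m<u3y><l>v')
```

'np4mv'

Matches: at [4:9] → '<u3y>'; at [9:12] → '<l>'.
`sub` substitutes '' at each match site.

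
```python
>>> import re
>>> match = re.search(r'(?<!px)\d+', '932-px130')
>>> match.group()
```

'932'

The negative lookaround is zero-width — it rules out positions where the adjacent text would match, without consuming anything.
The match spans [0:3] → '932'.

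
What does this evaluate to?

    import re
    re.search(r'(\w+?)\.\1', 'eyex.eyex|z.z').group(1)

The backreference `\1` re-matches whatever the first group consumed, character for character.
Unlike `match`, `search` isn't anchored — it looks for the pattern anywhere in the string.
The match spans [0:9] → 'eyex.eyex'.
Captured: group 1 = 'eyex'.

'eyex'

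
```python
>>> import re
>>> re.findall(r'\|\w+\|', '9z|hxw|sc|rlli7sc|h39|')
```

['|hxw|', '|rlli7sc|']

Scanning left to right: at [2:7] → '|hxw|'; at [9:18] → '|rlli7sc|'.
No capturing groups, so `findall` returns the 2 full match strings.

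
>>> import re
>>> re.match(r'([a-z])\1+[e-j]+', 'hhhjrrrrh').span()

(0, 4)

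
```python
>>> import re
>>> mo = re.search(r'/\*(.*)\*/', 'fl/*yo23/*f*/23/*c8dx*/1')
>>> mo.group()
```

'/*yo23/*f*/23/*c8dx*/'

`search` walks the string left to right and returns the first match it finds.
The match spans [2:23] → '/*yo23/*f*/23/*c8dx*/'.
Captured: group 1 = 'yo23/*f*/23/*c8dx'.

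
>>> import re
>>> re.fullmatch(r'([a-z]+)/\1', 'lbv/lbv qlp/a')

For `fullmatch`, every character of the input must be accounted for by the pattern.
Here the string isn't matched end-to-end, so the call returns None.

None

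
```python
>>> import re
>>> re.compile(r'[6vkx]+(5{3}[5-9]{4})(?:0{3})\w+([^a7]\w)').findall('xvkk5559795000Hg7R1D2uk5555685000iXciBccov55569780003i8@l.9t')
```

[('5559795', '@l')]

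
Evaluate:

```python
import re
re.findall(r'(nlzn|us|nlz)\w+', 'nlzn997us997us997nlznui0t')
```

['nlzn']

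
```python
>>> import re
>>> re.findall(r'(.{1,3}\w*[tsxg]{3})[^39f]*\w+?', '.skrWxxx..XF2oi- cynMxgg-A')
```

Pattern: 1 to 3 of any character, then zero or more of a word character, then exactly 3 of one of [tsxg] (captured); then zero or more of any character except [39f], then one or more of a word character (lazy).
Scanning left to right: at [0:26] match '.skrWxxx..XF2oi- cynMxgg-A', group 1 = '.skrWxxx'.
With a single group, `findall` returns only what that group captured — 1 item.

['.skrWxxx']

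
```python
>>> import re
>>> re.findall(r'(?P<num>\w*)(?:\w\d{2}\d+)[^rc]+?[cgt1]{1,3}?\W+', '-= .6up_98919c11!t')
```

This matches zero or more of a word character (captured as 'num'); then a word character, then exactly 2 of a digit, then one or more of a digit (non-capturing group); then one or more of any character except [rc] (lazy), then 1 to 3 of one of [cgt1] (lazy); then one or more of a non-word character.
Scanning left to right: at [4:17] match '6up_98919c11!', group 1 = '6up_'.
`findall` collects group 1 from the one match (1 total).

['6up_']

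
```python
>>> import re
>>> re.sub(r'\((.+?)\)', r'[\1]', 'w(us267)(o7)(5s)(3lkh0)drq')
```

Lazy quantifiers expand one character at a time until the remainder of the pattern can match.
`\1` in the replacement pulls in group 1's text for each match.

'w[us267][o7][5s][3lkh0]drq'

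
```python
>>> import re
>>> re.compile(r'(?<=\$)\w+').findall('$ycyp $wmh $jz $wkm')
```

['ycyp', 'wmh', 'jz', 'wkm']

The `(?=…)`/`(?<=…)` assertion just peeks at neighbouring text; it doesn't advance the match position.
Scanning left to right: at [1:5] → 'ycyp'; at [7:10] → 'wmh'; at [12:14] → 'jz'; at [16:19] → 'wkm'.
`findall` yields the raw match text (4 of them) because the pattern has no groups.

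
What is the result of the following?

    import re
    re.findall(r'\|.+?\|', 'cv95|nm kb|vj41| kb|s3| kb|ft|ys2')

['|nm kb|', '| kb|', '| kb|']

Walking the string: at [4:11] → '|nm kb|'; at [15:20] → '| kb|'; at [22:27] → '| kb|'.
`findall` yields the raw match text (3 of them) because the pattern has no groups.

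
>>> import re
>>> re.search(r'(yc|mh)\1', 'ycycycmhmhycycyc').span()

(0, 4)

The backreference `\1` re-matches whatever the first group consumed, character for character.
`re.search` tries every starting position until one works.
The match spans [0:4] → 'ycyc'.
Captured: group 1 = 'yc'.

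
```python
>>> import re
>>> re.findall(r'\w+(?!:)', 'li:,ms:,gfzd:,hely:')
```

['l', 'm', 'gfz', 'hel']

Because the assertion is negative and zero-width, positions next to the forbidden text are skipped.
No capturing groups, so `findall` returns the 4 full match strings.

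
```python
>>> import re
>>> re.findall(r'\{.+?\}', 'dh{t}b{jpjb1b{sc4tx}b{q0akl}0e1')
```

['{t}', '{jpjb1b{sc4tx}', '{q0akl}']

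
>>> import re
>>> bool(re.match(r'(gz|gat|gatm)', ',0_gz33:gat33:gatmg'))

False

`re.match` only tries the pattern at the start of the string.
Here the string doesn't start with a match, so the call returns None, and `bool(None)` is False.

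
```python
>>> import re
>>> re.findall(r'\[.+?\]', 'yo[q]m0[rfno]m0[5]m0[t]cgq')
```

['[q]', '[rfno]', '[5]', '[t]']

A non-greedy quantifier consumes as few characters as it can — just enough that the remainder of the pattern still matches from where it stops; whatever follows it matches normally.
Walking the string: at [2:5] → '[q]'; at [7:13] → '[rfno]'; at [15:18] → '[5]'; at [20:23] → '[t]'.
No capturing groups, so `findall` returns the 4 full match strings.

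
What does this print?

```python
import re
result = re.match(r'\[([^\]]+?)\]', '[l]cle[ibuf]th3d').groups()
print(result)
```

('l',)

`re.match` only tries the pattern at the start of the string.
The match spans [0:3] → '[l]'.
Captured: group 1 = 'l'.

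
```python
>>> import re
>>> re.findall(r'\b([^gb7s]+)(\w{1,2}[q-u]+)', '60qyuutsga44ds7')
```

Pattern: a word boundary (`\b`, zero-width); then one or more of any character except [gb7s] (captured); then 1 to 2 of a word character, then one or more of a character in [q-u] (captured).
Walking the string: at [0:8] match '60qyuuts', groups = ('60qyuu', 'ts').
With 2 capturing groups, `findall` returns a 2-tuple per match.

[('60qyuu', 'ts')]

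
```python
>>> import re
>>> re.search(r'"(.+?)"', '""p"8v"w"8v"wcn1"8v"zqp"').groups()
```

('"p',)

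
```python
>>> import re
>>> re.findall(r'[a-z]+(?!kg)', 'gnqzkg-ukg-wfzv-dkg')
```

['gnqzkg', 'ukg', 'wfzv', 'dkg']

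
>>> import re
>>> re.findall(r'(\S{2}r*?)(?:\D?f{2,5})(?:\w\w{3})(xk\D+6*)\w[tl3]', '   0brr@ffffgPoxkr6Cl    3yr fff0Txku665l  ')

[('0brr', 'xkr6')]

This matches exactly 2 of a non-whitespace character, then zero or more of the literal 'r' (lazy) (captured); then optionally a non-digit, then 2 to 5 of a literal 'f' (non-capturing group); then a word character, then exactly 3 of a word character (non-capturing group); then the literal 'xk', then one or more of a non-digit, then zero or more of the literal '6' (captured); then a word character, then one of [tl3].
Walking the string: at [3:21] match '0brr@ffffgPoxkr6Cl', groups = ('0brr', 'xkr6').
`findall` packs the 2 group values into a tuple for every match.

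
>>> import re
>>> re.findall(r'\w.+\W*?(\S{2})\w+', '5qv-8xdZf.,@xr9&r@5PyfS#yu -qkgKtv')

This matches a word character, then one or more of any character, then zero or more of a non-word character (lazy); then exactly 2 of a non-whitespace character (captured); then one or more of a word character.
Matches: at [0:34] match '5qv-8xdZf.,@xr9&r@5PyfS#yu -qkgKtv', group 1 = 'Kt'.
`findall` collects group 1 from the one match (1 total).

['Kt']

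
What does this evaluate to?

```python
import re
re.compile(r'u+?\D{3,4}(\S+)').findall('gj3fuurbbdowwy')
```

The pattern matches one or more of a literal 'u' (lazy); then 3 to 4 of a non-digit; then one or more of a non-whitespace character (captured).
A non-greedy quantifier consumes as few characters as it can — just enough that the remainder of the pattern still matches from where it stops; whatever follows it matches normally.
Walking the string: at [4:14] match 'uurbbdowwy', group 1 = 'dowwy'.
One capturing group, so `findall` returns just the captured substring from the one match — 1 in all.

['dowwy']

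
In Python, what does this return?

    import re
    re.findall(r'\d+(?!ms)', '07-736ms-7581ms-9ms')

A negative assertion filters positions out without eating any characters.
`findall` yields the raw match text (3 of them) because the pattern has no groups.

['07', '73', '758']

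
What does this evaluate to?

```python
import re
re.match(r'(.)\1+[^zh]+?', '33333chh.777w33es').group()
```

'33333c'

`re.match` won't scan ahead — the pattern has to work from the very first character.
The match spans [0:6] → '33333c'.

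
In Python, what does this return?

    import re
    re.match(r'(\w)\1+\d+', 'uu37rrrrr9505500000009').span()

With `match`, the pattern is implicitly anchored at the beginning.
The match spans [0:4] → 'uu37'.

(0, 4)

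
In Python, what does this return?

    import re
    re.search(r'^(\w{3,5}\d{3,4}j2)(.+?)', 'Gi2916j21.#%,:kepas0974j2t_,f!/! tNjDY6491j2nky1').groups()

('Gi2916j2', '1')

The match spans [0:9] → 'Gi2916j21'.
Captured: group 1 = 'Gi2916j2', group 2 = '1'.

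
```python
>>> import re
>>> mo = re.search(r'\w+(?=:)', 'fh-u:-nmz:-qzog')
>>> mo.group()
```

'u'

The lookaround is zero-width — it requires the adjacent text to match without consuming it, so the asserted text isn't part of the match.
The match spans [3:4] → 'u'.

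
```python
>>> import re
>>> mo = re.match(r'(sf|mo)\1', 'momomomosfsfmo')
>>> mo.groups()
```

After group 1 captures some text, `\1` only succeeds where that same text appears again.
With `match`, the pattern is implicitly anchored at the beginning.
The match spans [0:4] → 'momo'.
Captured: group 1 = 'mo'.

('mo',)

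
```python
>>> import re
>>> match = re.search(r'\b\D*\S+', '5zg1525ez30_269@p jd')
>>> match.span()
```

(0, 17)

The match spans [0:17] → '5zg1525ez30_269@p'.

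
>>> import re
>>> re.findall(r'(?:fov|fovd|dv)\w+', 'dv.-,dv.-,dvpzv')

['dvpzv']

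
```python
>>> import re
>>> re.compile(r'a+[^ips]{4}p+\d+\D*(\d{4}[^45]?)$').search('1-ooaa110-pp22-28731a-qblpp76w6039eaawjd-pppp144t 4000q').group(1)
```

'4000q'

The pattern matches one or more of a literal 'a'; then exactly 4 of any character except [ips], then one or more of a literal 'p', then one or more of a digit; then zero or more of a non-digit; then exactly 4 of a digit, then optionally any character except [45] (captured); then anchored at the end.
`re.search` scans for the first position where the pattern succeeds.
The match spans [35:55] → 'aawjd-pppp144t 4000q'.
Captured: group 1 = '4000q'.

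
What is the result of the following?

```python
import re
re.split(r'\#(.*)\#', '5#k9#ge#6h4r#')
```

['5', 'k9#ge#6h4r', '']

Matches to split on: at [1:13] → '#k9#ge#6h4r#'.
With a capturing group present, the delimiter's captured portion is kept in the result list.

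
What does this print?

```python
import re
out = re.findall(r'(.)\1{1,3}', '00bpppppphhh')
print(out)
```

`\1` has to match the exact text group 1 already captured.
Scanning left to right: at [0:2] match '00', group 1 = '0'; at [3:7] match 'pppp', group 1 = 'p'; at [7:9] match 'pp', group 1 = 'p'; at [9:12] match 'hhh', group 1 = 'h'.
With a single group, `findall` returns only what that group captured — 4 items.

['0', 'p', 'p', 'h']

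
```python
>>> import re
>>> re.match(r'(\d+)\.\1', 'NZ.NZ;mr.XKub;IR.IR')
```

None

`\1` is not a pattern — it's the concrete string captured by group 1, re-applied verbatim.
With `match`, the pattern is implicitly anchored at the beginning.
Here position 0 doesn't satisfy it, so the call returns None.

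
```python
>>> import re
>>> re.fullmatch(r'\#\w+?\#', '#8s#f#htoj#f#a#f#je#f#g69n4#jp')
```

`re.fullmatch` is like wrapping the pattern in `^…$` (in single-line mode).
Here the string isn't matched end-to-end, so the call returns None.

None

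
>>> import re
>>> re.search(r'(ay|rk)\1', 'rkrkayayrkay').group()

`\1` has to match the exact text group 1 already captured.
The match spans [0:4] → 'rkrk'.

'rkrk'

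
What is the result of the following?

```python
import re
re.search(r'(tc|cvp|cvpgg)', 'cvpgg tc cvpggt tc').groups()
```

The match spans [0:3] → 'cvp'.
Captured: group 1 = 'cvp'.

('cvp',)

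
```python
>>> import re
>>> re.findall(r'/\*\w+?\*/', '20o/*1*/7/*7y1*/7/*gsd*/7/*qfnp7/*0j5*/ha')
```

['/*1*/', '/*7y1*/', '/*gsd*/', '/*0j5*/']

Matches: at [3:8] → '/*1*/'; at [9:16] → '/*7y1*/'; at [17:24] → '/*gsd*/'; at [32:39] → '/*0j5*/'.
Since nothing is captured, `findall` lists the 4 matched substrings directly.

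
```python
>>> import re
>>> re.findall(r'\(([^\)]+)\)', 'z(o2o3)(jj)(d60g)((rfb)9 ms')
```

With a single group, `findall` returns only what that group captured — 4 items.

['o2o3', 'jj', 'd60g', '(rfb']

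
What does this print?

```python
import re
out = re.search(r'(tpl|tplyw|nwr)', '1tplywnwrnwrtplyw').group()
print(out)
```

tpl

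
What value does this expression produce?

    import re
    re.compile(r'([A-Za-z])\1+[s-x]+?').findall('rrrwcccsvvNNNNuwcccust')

After group 1 captures some text, `\1` only succeeds where that same text appears again.
Matches: at [0:4] match 'rrrw', group 1 = 'r'; at [4:8] match 'cccs', group 1 = 'c'; at [10:15] match 'NNNNu', group 1 = 'N'; at [16:20] match 'cccu', group 1 = 'c'.
`findall` collects group 1 from each match (4 total).

['r', 'c', 'N', 'c']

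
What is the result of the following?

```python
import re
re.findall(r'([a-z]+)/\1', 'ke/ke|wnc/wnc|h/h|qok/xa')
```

After group 1 captures some text, `\1` only succeeds where that same text appears again.
Matches: at [0:5] match 'ke/ke', group 1 = 'ke'; at [6:13] match 'wnc/wnc', group 1 = 'wnc'; at [14:17] match 'h/h', group 1 = 'h'.
With a single group, `findall` returns only what that group captured — 3 items.

['ke', 'wnc', 'h']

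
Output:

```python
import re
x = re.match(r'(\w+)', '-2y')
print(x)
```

None

Pattern: one or more of a word character (captured).
`re.match` only tries the pattern at the start of the string.
Here the pattern fails at index 0, so the call returns None.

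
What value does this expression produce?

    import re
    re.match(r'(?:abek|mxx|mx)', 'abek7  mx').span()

(0, 4)

`match` is anchored at position 0; if the pattern doesn't fit there, it returns None.
The match spans [0:4] → 'abek'.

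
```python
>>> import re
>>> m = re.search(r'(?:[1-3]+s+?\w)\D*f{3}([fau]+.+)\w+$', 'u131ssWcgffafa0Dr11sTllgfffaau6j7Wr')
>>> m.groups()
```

('aau6j7W',)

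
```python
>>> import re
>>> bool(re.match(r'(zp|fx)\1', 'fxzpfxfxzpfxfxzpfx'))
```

False

A backreference is literal: `\1` must see the identical characters the first group matched.
`match` is anchored at position 0; if the pattern doesn't fit there, it returns None.
Here the pattern fails at index 0, so the call returns None, and `bool(None)` is False.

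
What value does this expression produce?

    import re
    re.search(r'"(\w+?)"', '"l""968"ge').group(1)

'l'

The match spans [0:3] → '"l"'.
Captured: group 1 = 'l'.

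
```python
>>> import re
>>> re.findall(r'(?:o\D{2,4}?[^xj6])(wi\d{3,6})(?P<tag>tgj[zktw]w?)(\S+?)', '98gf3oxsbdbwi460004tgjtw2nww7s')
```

Pattern: the literal 'o', then 2 to 4 of a non-digit (lazy), then any character except [xj6] (non-capturing group); then the literal 'wi', then 3 to 6 of a digit (captured); then the literal 'tgj', then one of [zktw], then optionally a literal 'w' (captured as 'tag'); then one or more of a non-whitespace character (lazy) (captured).
A non-greedy quantifier consumes as few characters as it can — just enough that the remainder of the pattern still matches from where it stops; whatever follows it matches normally.
Walking the string: at [5:25] match 'oxsbdbwi460004tgjtw2', groups = ('wi460004', 'tgjtw', '2').
3 groups means the one result is a tuple of 3 captured strings — 1 here.

[('wi460004', 'tgjtw', '2')]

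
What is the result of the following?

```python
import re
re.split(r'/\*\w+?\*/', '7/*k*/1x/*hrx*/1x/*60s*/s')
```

['7', '1x', '1x', 's']

Matches to split on: at [1:6] → '/*k*/'; at [8:15] → '/*hrx*/'; at [17:24] → '/*60s*/'.
Splitting on the pattern gives 4 pieces.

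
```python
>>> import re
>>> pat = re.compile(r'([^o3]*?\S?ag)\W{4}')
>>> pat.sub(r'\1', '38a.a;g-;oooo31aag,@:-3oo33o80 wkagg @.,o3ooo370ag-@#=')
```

'38a.a;g-;oooo31aag3oo33o80 wkagg @.,o3ooo370ag'

`\1` in the replacement pulls in group 1's text for each match.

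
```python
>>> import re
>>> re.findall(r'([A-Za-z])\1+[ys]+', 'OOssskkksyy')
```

The backreference `\1` re-matches whatever the first group consumed, character for character.
Because there's exactly one group, `findall` drops the full match and keeps group 1 from each hit.

['O', 'k']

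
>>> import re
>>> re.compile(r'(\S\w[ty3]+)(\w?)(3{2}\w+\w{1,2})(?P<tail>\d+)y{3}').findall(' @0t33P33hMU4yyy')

The pattern matches a non-whitespace character, then a word character, then one or more of one of [ty3] (captured); then optionally a word character (captured); then exactly 2 of the literal '3', then one or more of a word character, then 1 to 2 of a word character (captured); then one or more of a digit (captured as 'tail'); then exactly 3 of a literal 'y'.
Scanning left to right: at [1:16] match '@0t33P33hMU4yyy', groups = ('@0t33', 'P', '33hMU', '4').
With 4 capturing groups, `findall` returns a 4-tuple per match.

[('@0t33', 'P', '33hMU', '4')]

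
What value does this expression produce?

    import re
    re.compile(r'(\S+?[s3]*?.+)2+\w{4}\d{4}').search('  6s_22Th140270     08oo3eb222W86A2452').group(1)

'6s_22Th140270     08oo3eb22'

The match spans [2:38] → '6s_22Th140270     08oo3eb222W86A2452'.
Captured: group 1 = '6s_22Th140270     08oo3eb22'.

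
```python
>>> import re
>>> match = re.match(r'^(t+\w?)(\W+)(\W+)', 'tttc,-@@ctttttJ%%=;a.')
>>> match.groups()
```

('tttc', ',-@', '@')

The match spans [0:8] → 'tttc,-@@'.
Captured: group 1 = 'tttc', group 2 = ',-@', group 3 = '@'.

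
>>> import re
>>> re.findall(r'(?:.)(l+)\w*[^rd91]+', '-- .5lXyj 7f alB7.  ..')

['l']

This matches any character (non-capturing group); then one or more of a literal 'l' (captured); then zero or more of a word character, then one or more of any character except [rd91].
Scanning left to right: at [4:22] match '5lXyj 7f alB7.  ..', group 1 = 'l'.
`findall` collects group 1 from the one match (1 total).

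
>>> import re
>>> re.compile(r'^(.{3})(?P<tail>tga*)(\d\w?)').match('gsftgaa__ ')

None

With `match`, the pattern is implicitly anchored at the beginning.
Here the pattern fails at index 0, so the call returns None.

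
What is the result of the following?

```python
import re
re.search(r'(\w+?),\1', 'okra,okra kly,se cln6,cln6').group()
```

'okra,okra'

`\1` has to match the exact text group 1 already captured.
Unlike `match`, `search` isn't anchored — it looks for the pattern anywhere in the string.
The match spans [0:9] → 'okra,okra'.
Captured: group 1 = 'okra'.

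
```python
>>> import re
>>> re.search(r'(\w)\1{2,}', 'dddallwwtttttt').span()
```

`\1` is not a pattern — it's the concrete string captured by group 1, re-applied verbatim.
`re.search` scans for the first position where the pattern succeeds.
The match spans [0:3] → 'ddd'.
Captured: group 1 = 'd'.

(0, 3)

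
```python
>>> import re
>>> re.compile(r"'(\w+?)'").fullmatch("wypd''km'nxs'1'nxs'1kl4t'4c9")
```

`re.fullmatch` is like wrapping the pattern in `^…$` (in single-line mode).
Here the string isn't matched end-to-end, so the call returns None.

None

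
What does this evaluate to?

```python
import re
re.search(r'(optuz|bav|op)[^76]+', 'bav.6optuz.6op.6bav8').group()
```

'bav.'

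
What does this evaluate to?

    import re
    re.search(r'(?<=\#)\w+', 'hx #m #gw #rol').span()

(4, 5)

The positive lookaround only admits positions where the adjacent text matches; those characters stay outside the span.
The match spans [4:5] → 'm'.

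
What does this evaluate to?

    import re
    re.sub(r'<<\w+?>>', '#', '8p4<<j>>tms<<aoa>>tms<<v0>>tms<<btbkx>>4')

Every occurrence is swapped for '#'.

'8p4#tms#tms#tms#4'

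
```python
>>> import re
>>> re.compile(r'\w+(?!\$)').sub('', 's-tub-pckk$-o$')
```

'--k$-o$'

`(?!…)`/`(?<!…)` only lets a position through if the neighbouring text does NOT match; no characters are consumed.
Matches: at [0:1] → 's'; at [2:5] → 'tub'; at [6:9] → 'pck'.
Each match is replaced by ''.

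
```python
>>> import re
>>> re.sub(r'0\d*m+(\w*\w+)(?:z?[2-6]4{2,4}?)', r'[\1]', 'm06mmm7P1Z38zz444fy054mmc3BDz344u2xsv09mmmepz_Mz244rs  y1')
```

'm[7P1Z38zz444fy054mmc3BDz344u2xsv09mmmepz_Mz]rs  y1'

Pattern: a literal '0', then zero or more of a digit, then one or more of the literal 'm'; then zero or more of a word character, then one or more of a word character (captured); then optionally a literal 'z', then a character in [2-6], then 2 to 4 of the literal '4' (lazy) (non-capturing group).
Matches: at [1:51] → '06mmm7P1Z38zz444fy054mmc3BDz344u2xsv09mmmepz_Mz244'.
The replacement refers to a captured group, so each match is rewritten using its own captured text.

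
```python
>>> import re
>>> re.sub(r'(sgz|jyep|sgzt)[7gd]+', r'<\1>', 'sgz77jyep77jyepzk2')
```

Matches: at [0:5] → 'sgz77'; at [5:11] → 'jyep77'.
`\1` in the replacement pulls in group 1's text for each match.

'<sgz><jyep>jyepzk2'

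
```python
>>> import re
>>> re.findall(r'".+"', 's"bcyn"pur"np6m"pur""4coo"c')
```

['"bcyn"pur"np6m"pur""4coo"']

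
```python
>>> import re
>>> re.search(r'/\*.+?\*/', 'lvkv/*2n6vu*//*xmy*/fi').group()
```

'/*2n6vu*/'

A `+?`/`*?`/`{m,n}?` starts at its minimum and grows only as far as needed for what follows to match.
`search` walks the string left to right and returns the first match it finds.
The match spans [4:13] → '/*2n6vu*/'.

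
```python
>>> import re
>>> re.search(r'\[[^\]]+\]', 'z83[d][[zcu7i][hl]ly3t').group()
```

'[d]'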